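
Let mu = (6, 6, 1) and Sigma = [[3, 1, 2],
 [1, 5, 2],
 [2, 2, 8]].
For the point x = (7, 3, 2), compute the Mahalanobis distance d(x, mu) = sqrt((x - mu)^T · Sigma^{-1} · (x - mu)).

Step 1 — centre the observation: (x - mu) = (1, -3, 1).

Step 2 — invert Sigma (cofactor / det for 3×3, or solve directly):
  Sigma^{-1} = [[0.4091, -0.0455, -0.0909],
 [-0.0455, 0.2273, -0.0455],
 [-0.0909, -0.0455, 0.1591]].

Step 3 — form the quadratic (x - mu)^T · Sigma^{-1} · (x - mu):
  Sigma^{-1} · (x - mu) = (0.4545, -0.7727, 0.2045).
  (x - mu)^T · [Sigma^{-1} · (x - mu)] = (1)·(0.4545) + (-3)·(-0.7727) + (1)·(0.2045) = 2.9773.

Step 4 — take square root: d = √(2.9773) ≈ 1.7255.

d(x, mu) = √(2.9773) ≈ 1.7255


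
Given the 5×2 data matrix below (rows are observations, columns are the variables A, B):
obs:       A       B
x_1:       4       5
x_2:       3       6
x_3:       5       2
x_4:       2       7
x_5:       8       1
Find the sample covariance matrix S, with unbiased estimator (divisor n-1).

Step 1 — column means:
  mean(A) = (4 + 3 + 5 + 2 + 8) / 5 = 22/5 = 4.4
  mean(B) = (5 + 6 + 2 + 7 + 1) / 5 = 21/5 = 4.2

Step 2 — sample covariance S[i,j] = (1/(n-1)) · Σ_k (x_{k,i} - mean_i) · (x_{k,j} - mean_j), with n-1 = 4.
  S[A,A] = ((-0.4)·(-0.4) + (-1.4)·(-1.4) + (0.6)·(0.6) + (-2.4)·(-2.4) + (3.6)·(3.6)) / 4 = 21.2/4 = 5.3
  S[A,B] = ((-0.4)·(0.8) + (-1.4)·(1.8) + (0.6)·(-2.2) + (-2.4)·(2.8) + (3.6)·(-3.2)) / 4 = -22.4/4 = -5.6
  S[B,B] = ((0.8)·(0.8) + (1.8)·(1.8) + (-2.2)·(-2.2) + (2.8)·(2.8) + (-3.2)·(-3.2)) / 4 = 26.8/4 = 6.7

S is symmetric (S[j,i] = S[i,j]). Assembling:

S = [[5.3, -5.6],
 [-5.6, 6.7]]


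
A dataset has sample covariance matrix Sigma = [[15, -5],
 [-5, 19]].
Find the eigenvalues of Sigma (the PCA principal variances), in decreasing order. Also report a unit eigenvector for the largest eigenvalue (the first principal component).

Step 1 — characteristic polynomial of 2×2 Sigma:
  det(Sigma - λI) = λ² - trace · λ + det = 0.
  trace = 15 + 19 = 34, det = 15·19 - (-5)² = 260.
Step 2 — discriminant:
  Δ = trace² - 4·det = 1156 - 1040 = 116.
Step 3 — eigenvalues:
  λ = (trace ± √Δ)/2 = (34 ± 10.7703)/2,
  λ_1 = 22.3852,  λ_2 = 11.6148.

Step 4 — unit eigenvector for λ_1: solve (Sigma - λ_1 I)v = 0. First row:
  (15 - 22.3852)·v_x + (-5)·v_y = 0, i.e. (-7.3852)·v_x + (-5)·v_y = 0,
  so v ∝ (b, λ_1 - a) = (-5, 7.3852); multiply by -1 so the first entry is positive: u = (5, -7.3852).
  ||u|| = √((5)² + (-7.3852)²) = √(79.5407) ≈ 8.9186,
  v_1 = u/||u|| ≈ (0.5606, -0.8281) (||v_1|| = 1).

λ_1 = 22.3852,  λ_2 = 11.6148;  v_1 ≈ (0.5606, -0.8281)


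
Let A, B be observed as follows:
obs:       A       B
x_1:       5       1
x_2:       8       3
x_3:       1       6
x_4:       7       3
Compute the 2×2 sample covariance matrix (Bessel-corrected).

Step 1 — column means:
  mean(A) = (5 + 8 + 1 + 7) / 4 = 21/4 = 5.25
  mean(B) = (1 + 3 + 6 + 3) / 4 = 13/4 = 3.25

Step 2 — sample covariance S[i,j] = (1/(n-1)) · Σ_k (x_{k,i} - mean_i) · (x_{k,j} - mean_j), with n-1 = 3.
  S[A,A] = ((-0.25)·(-0.25) + (2.75)·(2.75) + (-4.25)·(-4.25) + (1.75)·(1.75)) / 3 = 28.75/3 = 9.5833
  S[A,B] = ((-0.25)·(-2.25) + (2.75)·(-0.25) + (-4.25)·(2.75) + (1.75)·(-0.25)) / 3 = -12.25/3 = -4.0833
  S[B,B] = ((-2.25)·(-2.25) + (-0.25)·(-0.25) + (2.75)·(2.75) + (-0.25)·(-0.25)) / 3 = 12.75/3 = 4.25

S is symmetric (S[j,i] = S[i,j]). Assembling:

S = [[9.5833, -4.0833],
 [-4.0833, 4.25]]


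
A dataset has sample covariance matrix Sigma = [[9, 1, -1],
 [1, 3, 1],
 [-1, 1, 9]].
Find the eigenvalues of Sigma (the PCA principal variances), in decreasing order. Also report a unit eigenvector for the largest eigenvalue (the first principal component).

Step 1 — characteristic polynomial p(λ) = det(λI - Sigma) = λ³ - tr·λ² + c_1·λ - det, where tr = trace, c_1 = sum of the principal 2×2 minors, det = det(Sigma):
  tr = 9 + 3 + 9 = 21,
  c_1 = (9·3 - (1)²) + (9·9 - (-1)²) + (3·9 - (1)²) = 26 + 80 + 26 = 132,
  det = 9·(3·9 - (1)²) - (1)·((1)·9 - (1)·(-1)) + (-1)·((1)·(1) - 3·(-1)) = 9·(26) - (1)·(10) + (-1)·(4) = 220.
  So p(λ) = λ³ - 21λ² + 132λ - 220.
Step 2 — look for an integer root (rational root theorem: any rational root is an integer divisor of 220). Testing λ = 10:
  p(10) = 1000 - 2100 + 1320 - 220 = 0  ✓
  Dividing out (λ - 10): p(λ) = (λ - 10)(λ² - 11λ + 22).
Step 3 — remaining eigenvalues from the quadratic λ² - 11λ + 22 = 0:
  Δ = 11² - 4·22 = 121 - 88 = 33,  λ = (11 ± √33)/2 = (11 ± 5.7446)/2 ≈ 8.3723 or 2.6277.
  Sorted: λ_1 = 10,  λ_2 = 8.3723,  λ_3 = 2.6277  (check: sum = 21 = tr ✓).

Step 4 — unit eigenvector for λ_1 = 10: v spans the null space of (Sigma - λ_1 I), whose rows are
  r_1 = (-1, 1, -1),  r_2 = (1, -7, 1),  r_3 = (-1, 1, -1).
  v is orthogonal to every row, so take v ∝ r_1 × r_2 = ((1)·(1) - (-1)·(-7), (-1)·(1) - (-1)·(1), (-1)·(-7) - (1)·(1)) = (-6, 0, 6).
  Rescale (divide by 6; multiply by -1 so the first nonzero entry is positive): u = (1, 0, -1).
  ||u|| = √((1)² + (0)² + (-1)²) = √(2) ≈ 1.4142,  v_1 = u/||u|| ≈ (0.7071, 0, -0.7071) (||v_1|| = 1).

λ_1 = 10,  λ_2 = 8.3723,  λ_3 = 2.6277;  v_1 ≈ (0.7071, 0, -0.7071)


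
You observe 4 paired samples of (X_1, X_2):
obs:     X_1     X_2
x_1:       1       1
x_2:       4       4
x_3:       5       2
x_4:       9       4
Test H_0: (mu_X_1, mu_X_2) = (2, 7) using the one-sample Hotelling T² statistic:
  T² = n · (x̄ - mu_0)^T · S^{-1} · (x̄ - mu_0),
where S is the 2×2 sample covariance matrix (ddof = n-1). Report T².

Step 1 — sample mean vector:
  mean(X_1) = (1 + 4 + 5 + 9) / 4 = 19/4 = 4.75
  mean(X_2) = (1 + 4 + 2 + 4) / 4 = 11/4 = 2.75
  x̄ = (4.75, 2.75),  deviation x̄ - mu_0 = (4.75, 2.75) - (2, 7) = (2.75, -4.25).

Step 2 — sample covariance matrix, S[i,j] = (1/(n-1)) · Σ_k (x_{k,i} - mean_i) · (x_{k,j} - mean_j), divisor n-1 = 3:
  S[X_1,X_1] = ((-3.75)·(-3.75) + (-0.75)·(-0.75) + (0.25)·(0.25) + (4.25)·(4.25)) / 3 = 32.75/3 = 10.9167
  S[X_1,X_2] = ((-3.75)·(-1.75) + (-0.75)·(1.25) + (0.25)·(-0.75) + (4.25)·(1.25)) / 3 = 10.75/3 = 3.5833
  S[X_2,X_2] = ((-1.75)·(-1.75) + (1.25)·(1.25) + (-0.75)·(-0.75) + (1.25)·(1.25)) / 3 = 6.75/3 = 2.25
  S = [[10.9167, 3.5833],
 [3.5833, 2.25]].

Step 3 — invert S. det(S) = 10.9167·2.25 - (3.5833)² = 11.7222.
  S^{-1} = (1/det) · [[d, -b], [-b, a]] = [[0.1919, -0.3057],
 [-0.3057, 0.9313]].

Step 4 — quadratic form (x̄ - mu_0)^T · S^{-1} · (x̄ - mu_0):
  S^{-1} · (x̄ - mu_0) = (1.827, -4.7986),
  (x̄ - mu_0)^T · [...] = (2.75)·(1.827) + (-4.25)·(-4.7986) = 25.4182.

Step 5 — scale by n: T² = 4 · 25.4182 = 101.673.

T² ≈ 101.673


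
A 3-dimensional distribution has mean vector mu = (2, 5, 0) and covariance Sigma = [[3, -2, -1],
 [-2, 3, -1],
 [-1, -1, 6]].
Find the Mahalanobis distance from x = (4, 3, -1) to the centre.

Step 1 — centre the observation: (x - mu) = (2, -2, -1).

Step 2 — invert Sigma (cofactor / det for 3×3, or solve directly):
  Sigma^{-1} = [[0.85, 0.65, 0.25],
 [0.65, 0.85, 0.25],
 [0.25, 0.25, 0.25]].

Step 3 — form the quadratic (x - mu)^T · Sigma^{-1} · (x - mu):
  Sigma^{-1} · (x - mu) = (0.15, -0.65, -0.25).
  (x - mu)^T · [Sigma^{-1} · (x - mu)] = (2)·(0.15) + (-2)·(-0.65) + (-1)·(-0.25) = 1.85.

Step 4 — take square root: d = √(1.85) ≈ 1.3601.

d(x, mu) = √(1.85) ≈ 1.3601


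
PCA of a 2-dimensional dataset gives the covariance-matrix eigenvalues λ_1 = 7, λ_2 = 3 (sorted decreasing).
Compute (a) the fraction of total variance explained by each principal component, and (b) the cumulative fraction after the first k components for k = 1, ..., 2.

Step 1 — total variance = trace(Sigma) = Σ λ_i = 7 + 3 = 10.

Step 2 — fraction explained by component i = λ_i / Σ λ:
  PC1: 7/10 = 0.7
  PC2: 3/10 = 0.3

Step 3 — cumulative fraction after k components = (λ_1 + ... + λ_k) / Σ λ:
  k = 1: 7/10 = 0.7
  k = 2: (7 + 3)/10 = 10/10 = 1

Summary (fraction, with percent):

explained: PC1 0.7 (70%), PC2 0.3 (30%);  cumulative: 0.7, 1


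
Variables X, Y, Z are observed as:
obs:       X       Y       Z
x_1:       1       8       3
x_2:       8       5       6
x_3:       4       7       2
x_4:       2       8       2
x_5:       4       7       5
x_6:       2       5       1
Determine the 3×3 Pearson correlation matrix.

Step 1 — column means:
  mean(X) = (1 + 8 + 4 + 2 + 4 + 2) / 6 = 21/6 = 3.5
  mean(Y) = (8 + 5 + 7 + 8 + 7 + 5) / 6 = 40/6 = 6.6667
  mean(Z) = (3 + 6 + 2 + 2 + 5 + 1) / 6 = 19/6 = 3.1667

Step 2 — sample variances and covariances s[i,j] = (1/(n-1)) · Σ_k (x_{k,i} - mean_i) · (x_{k,j} - mean_j), with n-1 = 5:
  s[X,X] = ((-2.5)·(-2.5) + (4.5)·(4.5) + (0.5)·(0.5) + (-1.5)·(-1.5) + (0.5)·(0.5) + (-1.5)·(-1.5)) / 5 = 31.5/5 = 6.3
  s[X,Y] = ((-2.5)·(1.3333) + (4.5)·(-1.6667) + (0.5)·(0.3333) + (-1.5)·(1.3333) + (0.5)·(0.3333) + (-1.5)·(-1.6667)) / 5 = -10/5 = -2
  s[X,Z] = ((-2.5)·(-0.1667) + (4.5)·(2.8333) + (0.5)·(-1.1667) + (-1.5)·(-1.1667) + (0.5)·(1.8333) + (-1.5)·(-2.1667)) / 5 = 18.5/5 = 3.7
  s[Y,Y] = ((1.3333)·(1.3333) + (-1.6667)·(-1.6667) + (0.3333)·(0.3333) + (1.3333)·(1.3333) + (0.3333)·(0.3333) + (-1.6667)·(-1.6667)) / 5 = 9.3333/5 = 1.8667
  s[Y,Z] = ((1.3333)·(-0.1667) + (-1.6667)·(2.8333) + (0.3333)·(-1.1667) + (1.3333)·(-1.1667) + (0.3333)·(1.8333) + (-1.6667)·(-2.1667)) / 5 = -2.6667/5 = -0.5333
  s[Z,Z] = ((-0.1667)·(-0.1667) + (2.8333)·(2.8333) + (-1.1667)·(-1.1667) + (-1.1667)·(-1.1667) + (1.8333)·(1.8333) + (-2.1667)·(-2.1667)) / 5 = 18.8333/5 = 3.7667
  Sample standard deviations s_i = √(s[i,i]):
  s(X) = √(6.3) = 2.51
  s(Y) = √(1.8667) = 1.3663
  s(Z) = √(3.7667) = 1.9408

Step 3 — r_{ij} = s_{ij} / (s_i · s_j):
  r[X,X] = 1 (diagonal).
  r[X,Y] = -2 / (2.51 · 1.3663) = -2 / 3.4293 = -0.5832
  r[X,Z] = 3.7 / (2.51 · 1.9408) = 3.7 / 4.8713 = 0.7595
  r[Y,Y] = 1 (diagonal).
  r[Y,Z] = -0.5333 / (1.3663 · 1.9408) = -0.5333 / 2.6516 = -0.2011
  r[Z,Z] = 1 (diagonal).

R is symmetric with unit diagonal. Assembling:

R = [[1, -0.5832, 0.7595],
 [-0.5832, 1, -0.2011],
 [0.7595, -0.2011, 1]]


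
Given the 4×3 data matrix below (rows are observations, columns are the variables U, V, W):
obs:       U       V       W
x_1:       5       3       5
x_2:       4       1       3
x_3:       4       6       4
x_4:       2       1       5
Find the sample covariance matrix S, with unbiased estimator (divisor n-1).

Step 1 — column means:
  mean(U) = (5 + 4 + 4 + 2) / 4 = 15/4 = 3.75
  mean(V) = (3 + 1 + 6 + 1) / 4 = 11/4 = 2.75
  mean(W) = (5 + 3 + 4 + 5) / 4 = 17/4 = 4.25

Step 2 — sample covariance S[i,j] = (1/(n-1)) · Σ_k (x_{k,i} - mean_i) · (x_{k,j} - mean_j), with n-1 = 3.
  S[U,U] = ((1.25)·(1.25) + (0.25)·(0.25) + (0.25)·(0.25) + (-1.75)·(-1.75)) / 3 = 4.75/3 = 1.5833
  S[U,V] = ((1.25)·(0.25) + (0.25)·(-1.75) + (0.25)·(3.25) + (-1.75)·(-1.75)) / 3 = 3.75/3 = 1.25
  S[U,W] = ((1.25)·(0.75) + (0.25)·(-1.25) + (0.25)·(-0.25) + (-1.75)·(0.75)) / 3 = -0.75/3 = -0.25
  S[V,V] = ((0.25)·(0.25) + (-1.75)·(-1.75) + (3.25)·(3.25) + (-1.75)·(-1.75)) / 3 = 16.75/3 = 5.5833
  S[V,W] = ((0.25)·(0.75) + (-1.75)·(-1.25) + (3.25)·(-0.25) + (-1.75)·(0.75)) / 3 = 0.25/3 = 0.0833
  S[W,W] = ((0.75)·(0.75) + (-1.25)·(-1.25) + (-0.25)·(-0.25) + (0.75)·(0.75)) / 3 = 2.75/3 = 0.9167

S is symmetric (S[j,i] = S[i,j]). Assembling:

S = [[1.5833, 1.25, -0.25],
 [1.25, 5.5833, 0.0833],
 [-0.25, 0.0833, 0.9167]]


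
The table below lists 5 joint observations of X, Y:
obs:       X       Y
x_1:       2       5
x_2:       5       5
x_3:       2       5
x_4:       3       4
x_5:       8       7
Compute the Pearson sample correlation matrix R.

Step 1 — column means:
  mean(X) = (2 + 5 + 2 + 3 + 8) / 5 = 20/5 = 4
  mean(Y) = (5 + 5 + 5 + 4 + 7) / 5 = 26/5 = 5.2

Step 2 — sample variances and covariances s[i,j] = (1/(n-1)) · Σ_k (x_{k,i} - mean_i) · (x_{k,j} - mean_j), with n-1 = 4:
  s[X,X] = ((-2)·(-2) + (1)·(1) + (-2)·(-2) + (-1)·(-1) + (4)·(4)) / 4 = 26/4 = 6.5
  s[X,Y] = ((-2)·(-0.2) + (1)·(-0.2) + (-2)·(-0.2) + (-1)·(-1.2) + (4)·(1.8)) / 4 = 9/4 = 2.25
  s[Y,Y] = ((-0.2)·(-0.2) + (-0.2)·(-0.2) + (-0.2)·(-0.2) + (-1.2)·(-1.2) + (1.8)·(1.8)) / 4 = 4.8/4 = 1.2
  Sample standard deviations s_i = √(s[i,i]):
  s(X) = √(6.5) = 2.5495
  s(Y) = √(1.2) = 1.0954

Step 3 — r_{ij} = s_{ij} / (s_i · s_j):
  r[X,X] = 1 (diagonal).
  r[X,Y] = 2.25 / (2.5495 · 1.0954) = 2.25 / 2.7928 = 0.8056
  r[Y,Y] = 1 (diagonal).

R is symmetric with unit diagonal. Assembling:

R = [[1, 0.8056],
 [0.8056, 1]]


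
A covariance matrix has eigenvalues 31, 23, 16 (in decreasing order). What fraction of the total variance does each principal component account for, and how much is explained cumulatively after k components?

Step 1 — total variance = trace(Sigma) = Σ λ_i = 31 + 23 + 16 = 70.

Step 2 — fraction explained by component i = λ_i / Σ λ:
  PC1: 31/70 = 0.4429
  PC2: 23/70 = 0.3286
  PC3: 16/70 = 0.2286

Step 3 — cumulative fraction after k components = (λ_1 + ... + λ_k) / Σ λ:
  k = 1: 31/70 = 0.4429
  k = 2: (31 + 23)/70 = 54/70 = 0.7714
  k = 3: (31 + 23 + 16)/70 = 70/70 = 1

Summary (fraction, with percent):

explained: PC1 0.4429 (44.29%), PC2 0.3286 (32.86%), PC3 0.2286 (22.86%);  cumulative: 0.4429, 0.7714, 1


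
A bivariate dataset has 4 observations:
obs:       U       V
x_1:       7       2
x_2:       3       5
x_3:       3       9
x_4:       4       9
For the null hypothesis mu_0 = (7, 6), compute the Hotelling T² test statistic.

Step 1 — sample mean vector:
  mean(U) = (7 + 3 + 3 + 4) / 4 = 17/4 = 4.25
  mean(V) = (2 + 5 + 9 + 9) / 4 = 25/4 = 6.25
  x̄ = (4.25, 6.25),  deviation x̄ - mu_0 = (4.25, 6.25) - (7, 6) = (-2.75, 0.25).

Step 2 — sample covariance matrix, S[i,j] = (1/(n-1)) · Σ_k (x_{k,i} - mean_i) · (x_{k,j} - mean_j), divisor n-1 = 3:
  S[U,U] = ((2.75)·(2.75) + (-1.25)·(-1.25) + (-1.25)·(-1.25) + (-0.25)·(-0.25)) / 3 = 10.75/3 = 3.5833
  S[U,V] = ((2.75)·(-4.25) + (-1.25)·(-1.25) + (-1.25)·(2.75) + (-0.25)·(2.75)) / 3 = -14.25/3 = -4.75
  S[V,V] = ((-4.25)·(-4.25) + (-1.25)·(-1.25) + (2.75)·(2.75) + (2.75)·(2.75)) / 3 = 34.75/3 = 11.5833
  S = [[3.5833, -4.75],
 [-4.75, 11.5833]].

Step 3 — invert S. det(S) = 3.5833·11.5833 - (-4.75)² = 18.9444.
  S^{-1} = (1/det) · [[d, -b], [-b, a]] = [[0.6114, 0.2507],
 [0.2507, 0.1891]].

Step 4 — quadratic form (x̄ - mu_0)^T · S^{-1} · (x̄ - mu_0):
  S^{-1} · (x̄ - mu_0) = (-1.6188, -0.6422),
  (x̄ - mu_0)^T · [...] = (-2.75)·(-1.6188) + (0.25)·(-0.6422) = 4.2911.

Step 5 — scale by n: T² = 4 · 4.2911 = 17.1642.

T² ≈ 17.1642


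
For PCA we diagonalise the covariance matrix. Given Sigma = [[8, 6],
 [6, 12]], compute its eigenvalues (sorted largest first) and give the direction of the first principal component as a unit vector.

Step 1 — characteristic polynomial of 2×2 Sigma:
  det(Sigma - λI) = λ² - trace · λ + det = 0.
  trace = 8 + 12 = 20, det = 8·12 - (6)² = 60.
Step 2 — discriminant:
  Δ = trace² - 4·det = 400 - 240 = 160.
Step 3 — eigenvalues:
  λ = (trace ± √Δ)/2 = (20 ± 12.6491)/2,
  λ_1 = 16.3246,  λ_2 = 3.6754.

Step 4 — unit eigenvector for λ_1: solve (Sigma - λ_1 I)v = 0. First row:
  (8 - 16.3246)·v_x + (6)·v_y = 0, i.e. (-8.3246)·v_x + (6)·v_y = 0,
  so v ∝ (b, λ_1 - a) = (6, 8.3246) = u.
  ||u|| = √((6)² + (8.3246)²) = √(105.2982) ≈ 10.2615,
  v_1 = u/||u|| ≈ (0.5847, 0.8112) (||v_1|| = 1).

λ_1 = 16.3246,  λ_2 = 3.6754;  v_1 ≈ (0.5847, 0.8112)


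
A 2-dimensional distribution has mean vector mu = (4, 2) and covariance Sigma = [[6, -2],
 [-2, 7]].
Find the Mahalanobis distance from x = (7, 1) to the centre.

Step 1 — centre the observation: (x - mu) = (3, -1).

Step 2 — invert Sigma. det(Sigma) = 6·7 - (-2)² = 38.
  Sigma^{-1} = (1/det) · [[d, -b], [-b, a]] = [[0.1842, 0.0526],
 [0.0526, 0.1579]].

Step 3 — form the quadratic (x - mu)^T · Sigma^{-1} · (x - mu):
  Sigma^{-1} · (x - mu) = (0.5, 0).
  (x - mu)^T · [Sigma^{-1} · (x - mu)] = (3)·(0.5) + (-1)·(0) = 1.5.

Step 4 — take square root: d = √(1.5) ≈ 1.2247.

d(x, mu) = √(1.5) ≈ 1.2247


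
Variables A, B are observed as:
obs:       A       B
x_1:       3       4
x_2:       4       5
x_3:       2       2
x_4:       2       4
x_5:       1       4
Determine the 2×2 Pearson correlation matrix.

Step 1 — column means:
  mean(A) = (3 + 4 + 2 + 2 + 1) / 5 = 12/5 = 2.4
  mean(B) = (4 + 5 + 2 + 4 + 4) / 5 = 19/5 = 3.8

Step 2 — sample variances and covariances s[i,j] = (1/(n-1)) · Σ_k (x_{k,i} - mean_i) · (x_{k,j} - mean_j), with n-1 = 4:
  s[A,A] = ((0.6)·(0.6) + (1.6)·(1.6) + (-0.4)·(-0.4) + (-0.4)·(-0.4) + (-1.4)·(-1.4)) / 4 = 5.2/4 = 1.3
  s[A,B] = ((0.6)·(0.2) + (1.6)·(1.2) + (-0.4)·(-1.8) + (-0.4)·(0.2) + (-1.4)·(0.2)) / 4 = 2.4/4 = 0.6
  s[B,B] = ((0.2)·(0.2) + (1.2)·(1.2) + (-1.8)·(-1.8) + (0.2)·(0.2) + (0.2)·(0.2)) / 4 = 4.8/4 = 1.2
  Sample standard deviations s_i = √(s[i,i]):
  s(A) = √(1.3) = 1.1402
  s(B) = √(1.2) = 1.0954

Step 3 — r_{ij} = s_{ij} / (s_i · s_j):
  r[A,A] = 1 (diagonal).
  r[A,B] = 0.6 / (1.1402 · 1.0954) = 0.6 / 1.249 = 0.4804
  r[B,B] = 1 (diagonal).

R is symmetric with unit diagonal. Assembling:

R = [[1, 0.4804],
 [0.4804, 1]]


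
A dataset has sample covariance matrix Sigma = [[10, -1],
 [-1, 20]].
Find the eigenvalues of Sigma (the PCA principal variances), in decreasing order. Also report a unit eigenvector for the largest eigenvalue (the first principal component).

Step 1 — characteristic polynomial of 2×2 Sigma:
  det(Sigma - λI) = λ² - trace · λ + det = 0.
  trace = 10 + 20 = 30, det = 10·20 - (-1)² = 199.
Step 2 — discriminant:
  Δ = trace² - 4·det = 900 - 796 = 104.
Step 3 — eigenvalues:
  λ = (trace ± √Δ)/2 = (30 ± 10.198)/2,
  λ_1 = 20.099,  λ_2 = 9.901.

Step 4 — unit eigenvector for λ_1: solve (Sigma - λ_1 I)v = 0. First row:
  (10 - 20.099)·v_x + (-1)·v_y = 0, i.e. (-10.099)·v_x + (-1)·v_y = 0,
  so v ∝ (b, λ_1 - a) = (-1, 10.099); multiply by -1 so the first entry is positive: u = (1, -10.099).
  ||u|| = √((1)² + (-10.099)²) = √(102.9902) ≈ 10.1484,
  v_1 = u/||u|| ≈ (0.0985, -0.9951) (||v_1|| = 1).

λ_1 = 20.099,  λ_2 = 9.901;  v_1 ≈ (0.0985, -0.9951)


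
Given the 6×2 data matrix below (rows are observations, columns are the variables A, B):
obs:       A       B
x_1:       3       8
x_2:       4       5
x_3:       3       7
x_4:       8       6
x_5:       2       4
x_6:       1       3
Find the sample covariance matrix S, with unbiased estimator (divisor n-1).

Step 1 — column means:
  mean(A) = (3 + 4 + 3 + 8 + 2 + 1) / 6 = 21/6 = 3.5
  mean(B) = (8 + 5 + 7 + 6 + 4 + 3) / 6 = 33/6 = 5.5

Step 2 — sample covariance S[i,j] = (1/(n-1)) · Σ_k (x_{k,i} - mean_i) · (x_{k,j} - mean_j), with n-1 = 5.
  S[A,A] = ((-0.5)·(-0.5) + (0.5)·(0.5) + (-0.5)·(-0.5) + (4.5)·(4.5) + (-1.5)·(-1.5) + (-2.5)·(-2.5)) / 5 = 29.5/5 = 5.9
  S[A,B] = ((-0.5)·(2.5) + (0.5)·(-0.5) + (-0.5)·(1.5) + (4.5)·(0.5) + (-1.5)·(-1.5) + (-2.5)·(-2.5)) / 5 = 8.5/5 = 1.7
  S[B,B] = ((2.5)·(2.5) + (-0.5)·(-0.5) + (1.5)·(1.5) + (0.5)·(0.5) + (-1.5)·(-1.5) + (-2.5)·(-2.5)) / 5 = 17.5/5 = 3.5

S is symmetric (S[j,i] = S[i,j]). Assembling:

S = [[5.9, 1.7],
 [1.7, 3.5]]


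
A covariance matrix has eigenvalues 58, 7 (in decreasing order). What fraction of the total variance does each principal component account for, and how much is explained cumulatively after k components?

Step 1 — total variance = trace(Sigma) = Σ λ_i = 58 + 7 = 65.

Step 2 — fraction explained by component i = λ_i / Σ λ:
  PC1: 58/65 = 0.8923
  PC2: 7/65 = 0.1077

Step 3 — cumulative fraction after k components = (λ_1 + ... + λ_k) / Σ λ:
  k = 1: 58/65 = 0.8923
  k = 2: (58 + 7)/65 = 65/65 = 1

Summary (fraction, with percent):

explained: PC1 0.8923 (89.23%), PC2 0.1077 (10.77%);  cumulative: 0.8923, 1


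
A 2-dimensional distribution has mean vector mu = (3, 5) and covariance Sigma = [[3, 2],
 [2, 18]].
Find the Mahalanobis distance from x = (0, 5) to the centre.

Step 1 — centre the observation: (x - mu) = (-3, 0).

Step 2 — invert Sigma. det(Sigma) = 3·18 - (2)² = 50.
  Sigma^{-1} = (1/det) · [[d, -b], [-b, a]] = [[0.36, -0.04],
 [-0.04, 0.06]].

Step 3 — form the quadratic (x - mu)^T · Sigma^{-1} · (x - mu):
  Sigma^{-1} · (x - mu) = (-1.08, 0.12).
  (x - mu)^T · [Sigma^{-1} · (x - mu)] = (-3)·(-1.08) + (0)·(0.12) = 3.24.

Step 4 — take square root: d = √(3.24) ≈ 1.8.

d(x, mu) = √(3.24) ≈ 1.8


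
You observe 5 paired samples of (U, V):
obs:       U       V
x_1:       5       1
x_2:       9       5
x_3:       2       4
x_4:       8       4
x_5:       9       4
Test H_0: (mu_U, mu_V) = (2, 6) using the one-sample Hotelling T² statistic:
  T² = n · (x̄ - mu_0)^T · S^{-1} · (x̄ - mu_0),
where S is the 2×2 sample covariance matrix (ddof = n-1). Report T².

Step 1 — sample mean vector:
  mean(U) = (5 + 9 + 2 + 8 + 9) / 5 = 33/5 = 6.6
  mean(V) = (1 + 5 + 4 + 4 + 4) / 5 = 18/5 = 3.6
  x̄ = (6.6, 3.6),  deviation x̄ - mu_0 = (6.6, 3.6) - (2, 6) = (4.6, -2.4).

Step 2 — sample covariance matrix, S[i,j] = (1/(n-1)) · Σ_k (x_{k,i} - mean_i) · (x_{k,j} - mean_j), divisor n-1 = 4:
  S[U,U] = ((-1.6)·(-1.6) + (2.4)·(2.4) + (-4.6)·(-4.6) + (1.4)·(1.4) + (2.4)·(2.4)) / 4 = 37.2/4 = 9.3
  S[U,V] = ((-1.6)·(-2.6) + (2.4)·(1.4) + (-4.6)·(0.4) + (1.4)·(0.4) + (2.4)·(0.4)) / 4 = 7.2/4 = 1.8
  S[V,V] = ((-2.6)·(-2.6) + (1.4)·(1.4) + (0.4)·(0.4) + (0.4)·(0.4) + (0.4)·(0.4)) / 4 = 9.2/4 = 2.3
  S = [[9.3, 1.8],
 [1.8, 2.3]].

Step 3 — invert S. det(S) = 9.3·2.3 - (1.8)² = 18.15.
  S^{-1} = (1/det) · [[d, -b], [-b, a]] = [[0.1267, -0.0992],
 [-0.0992, 0.5124]].

Step 4 — quadratic form (x̄ - mu_0)^T · S^{-1} · (x̄ - mu_0):
  S^{-1} · (x̄ - mu_0) = (0.8209, -1.686),
  (x̄ - mu_0)^T · [...] = (4.6)·(0.8209) + (-2.4)·(-1.686) = 7.8226.

Step 5 — scale by n: T² = 5 · 7.8226 = 39.1129.

T² ≈ 39.1129


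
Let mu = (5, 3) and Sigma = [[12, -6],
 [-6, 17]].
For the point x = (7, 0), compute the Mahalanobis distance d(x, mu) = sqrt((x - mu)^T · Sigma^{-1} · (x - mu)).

Step 1 — centre the observation: (x - mu) = (2, -3).

Step 2 — invert Sigma. det(Sigma) = 12·17 - (-6)² = 168.
  Sigma^{-1} = (1/det) · [[d, -b], [-b, a]] = [[0.1012, 0.0357],
 [0.0357, 0.0714]].

Step 3 — form the quadratic (x - mu)^T · Sigma^{-1} · (x - mu):
  Sigma^{-1} · (x - mu) = (0.0952, -0.1429).
  (x - mu)^T · [Sigma^{-1} · (x - mu)] = (2)·(0.0952) + (-3)·(-0.1429) = 0.619.

Step 4 — take square root: d = √(0.619) ≈ 0.7868.

d(x, mu) = √(0.619) ≈ 0.7868


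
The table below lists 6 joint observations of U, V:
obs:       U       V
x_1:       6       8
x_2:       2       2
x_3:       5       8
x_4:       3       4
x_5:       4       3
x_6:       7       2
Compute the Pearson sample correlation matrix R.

Step 1 — column means:
  mean(U) = (6 + 2 + 5 + 3 + 4 + 7) / 6 = 27/6 = 4.5
  mean(V) = (8 + 2 + 8 + 4 + 3 + 2) / 6 = 27/6 = 4.5

Step 2 — sample variances and covariances s[i,j] = (1/(n-1)) · Σ_k (x_{k,i} - mean_i) · (x_{k,j} - mean_j), with n-1 = 5:
  s[U,U] = ((1.5)·(1.5) + (-2.5)·(-2.5) + (0.5)·(0.5) + (-1.5)·(-1.5) + (-0.5)·(-0.5) + (2.5)·(2.5)) / 5 = 17.5/5 = 3.5
  s[U,V] = ((1.5)·(3.5) + (-2.5)·(-2.5) + (0.5)·(3.5) + (-1.5)·(-0.5) + (-0.5)·(-1.5) + (2.5)·(-2.5)) / 5 = 8.5/5 = 1.7
  s[V,V] = ((3.5)·(3.5) + (-2.5)·(-2.5) + (3.5)·(3.5) + (-0.5)·(-0.5) + (-1.5)·(-1.5) + (-2.5)·(-2.5)) / 5 = 39.5/5 = 7.9
  Sample standard deviations s_i = √(s[i,i]):
  s(U) = √(3.5) = 1.8708
  s(V) = √(7.9) = 2.8107

Step 3 — r_{ij} = s_{ij} / (s_i · s_j):
  r[U,U] = 1 (diagonal).
  r[U,V] = 1.7 / (1.8708 · 2.8107) = 1.7 / 5.2583 = 0.3233
  r[V,V] = 1 (diagonal).

R is symmetric with unit diagonal. Assembling:

R = [[1, 0.3233],
 [0.3233, 1]]


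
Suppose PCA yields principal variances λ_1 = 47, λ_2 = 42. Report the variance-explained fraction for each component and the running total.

Step 1 — total variance = trace(Sigma) = Σ λ_i = 47 + 42 = 89.

Step 2 — fraction explained by component i = λ_i / Σ λ:
  PC1: 47/89 = 0.5281
  PC2: 42/89 = 0.4719

Step 3 — cumulative fraction after k components = (λ_1 + ... + λ_k) / Σ λ:
  k = 1: 47/89 = 0.5281
  k = 2: (47 + 42)/89 = 89/89 = 1

Summary (fraction, with percent):

explained: PC1 0.5281 (52.81%), PC2 0.4719 (47.19%);  cumulative: 0.5281, 1


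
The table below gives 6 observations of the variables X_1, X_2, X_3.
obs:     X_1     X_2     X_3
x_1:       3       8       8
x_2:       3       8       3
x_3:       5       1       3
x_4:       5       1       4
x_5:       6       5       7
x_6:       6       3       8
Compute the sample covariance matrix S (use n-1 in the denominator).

Step 1 — column means:
  mean(X_1) = (3 + 3 + 5 + 5 + 6 + 6) / 6 = 28/6 = 4.6667
  mean(X_2) = (8 + 8 + 1 + 1 + 5 + 3) / 6 = 26/6 = 4.3333
  mean(X_3) = (8 + 3 + 3 + 4 + 7 + 8) / 6 = 33/6 = 5.5

Step 2 — sample covariance S[i,j] = (1/(n-1)) · Σ_k (x_{k,i} - mean_i) · (x_{k,j} - mean_j), with n-1 = 5.
  S[X_1,X_1] = ((-1.6667)·(-1.6667) + (-1.6667)·(-1.6667) + (0.3333)·(0.3333) + (0.3333)·(0.3333) + (1.3333)·(1.3333) + (1.3333)·(1.3333)) / 5 = 9.3333/5 = 1.8667
  S[X_1,X_2] = ((-1.6667)·(3.6667) + (-1.6667)·(3.6667) + (0.3333)·(-3.3333) + (0.3333)·(-3.3333) + (1.3333)·(0.6667) + (1.3333)·(-1.3333)) / 5 = -15.3333/5 = -3.0667
  S[X_1,X_3] = ((-1.6667)·(2.5) + (-1.6667)·(-2.5) + (0.3333)·(-2.5) + (0.3333)·(-1.5) + (1.3333)·(1.5) + (1.3333)·(2.5)) / 5 = 4/5 = 0.8
  S[X_2,X_2] = ((3.6667)·(3.6667) + (3.6667)·(3.6667) + (-3.3333)·(-3.3333) + (-3.3333)·(-3.3333) + (0.6667)·(0.6667) + (-1.3333)·(-1.3333)) / 5 = 51.3333/5 = 10.2667
  S[X_2,X_3] = ((3.6667)·(2.5) + (3.6667)·(-2.5) + (-3.3333)·(-2.5) + (-3.3333)·(-1.5) + (0.6667)·(1.5) + (-1.3333)·(2.5)) / 5 = 11/5 = 2.2
  S[X_3,X_3] = ((2.5)·(2.5) + (-2.5)·(-2.5) + (-2.5)·(-2.5) + (-1.5)·(-1.5) + (1.5)·(1.5) + (2.5)·(2.5)) / 5 = 29.5/5 = 5.9

S is symmetric (S[j,i] = S[i,j]). Assembling:

S = [[1.8667, -3.0667, 0.8],
 [-3.0667, 10.2667, 2.2],
 [0.8, 2.2, 5.9]]


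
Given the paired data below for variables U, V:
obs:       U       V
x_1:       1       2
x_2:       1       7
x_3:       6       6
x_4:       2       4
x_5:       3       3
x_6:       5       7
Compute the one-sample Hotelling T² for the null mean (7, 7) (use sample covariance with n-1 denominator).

Step 1 — sample mean vector:
  mean(U) = (1 + 1 + 6 + 2 + 3 + 5) / 6 = 18/6 = 3
  mean(V) = (2 + 7 + 6 + 4 + 3 + 7) / 6 = 29/6 = 4.8333
  x̄ = (3, 4.8333),  deviation x̄ - mu_0 = (3, 4.8333) - (7, 7) = (-4, -2.1667).

Step 2 — sample covariance matrix, S[i,j] = (1/(n-1)) · Σ_k (x_{k,i} - mean_i) · (x_{k,j} - mean_j), divisor n-1 = 5:
  S[U,U] = ((-2)·(-2) + (-2)·(-2) + (3)·(3) + (-1)·(-1) + (0)·(0) + (2)·(2)) / 5 = 22/5 = 4.4
  S[U,V] = ((-2)·(-2.8333) + (-2)·(2.1667) + (3)·(1.1667) + (-1)·(-0.8333) + (0)·(-1.8333) + (2)·(2.1667)) / 5 = 10/5 = 2
  S[V,V] = ((-2.8333)·(-2.8333) + (2.1667)·(2.1667) + (1.1667)·(1.1667) + (-0.8333)·(-0.8333) + (-1.8333)·(-1.8333) + (2.1667)·(2.1667)) / 5 = 22.8333/5 = 4.5667
  S = [[4.4, 2],
 [2, 4.5667]].

Step 3 — invert S. det(S) = 4.4·4.5667 - (2)² = 16.0933.
  S^{-1} = (1/det) · [[d, -b], [-b, a]] = [[0.2838, -0.1243],
 [-0.1243, 0.2734]].

Step 4 — quadratic form (x̄ - mu_0)^T · S^{-1} · (x̄ - mu_0):
  S^{-1} · (x̄ - mu_0) = (-0.8658, -0.0953),
  (x̄ - mu_0)^T · [...] = (-4)·(-0.8658) + (-2.1667)·(-0.0953) = 3.6696.

Step 5 — scale by n: T² = 6 · 3.6696 = 22.0174.

T² ≈ 22.0174


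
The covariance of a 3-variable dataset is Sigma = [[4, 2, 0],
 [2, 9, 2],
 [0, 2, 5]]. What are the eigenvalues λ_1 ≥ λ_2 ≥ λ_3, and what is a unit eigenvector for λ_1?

Step 1 — characteristic polynomial p(λ) = det(λI - Sigma) = λ³ - tr·λ² + c_1·λ - det, where tr = trace, c_1 = sum of the principal 2×2 minors, det = det(Sigma):
  tr = 4 + 9 + 5 = 18,
  c_1 = (4·9 - (2)²) + (4·5 - (0)²) + (9·5 - (2)²) = 32 + 20 + 41 = 93,
  det = 4·(9·5 - (2)²) - (2)·((2)·5 - (2)·(0)) + (0)·((2)·(2) - 9·(0)) = 4·(41) - (2)·(10) + (0)·(4) = 144.
  So p(λ) = λ³ - 18λ² + 93λ - 144.
Step 2 — look for an integer root (rational root theorem: any rational root is an integer divisor of 144). Testing λ = 3:
  p(3) = 27 - 162 + 279 - 144 = 0  ✓
  Dividing out (λ - 3): p(λ) = (λ - 3)(λ² - 15λ + 48).
Step 3 — remaining eigenvalues from the quadratic λ² - 15λ + 48 = 0:
  Δ = 15² - 4·48 = 225 - 192 = 33,  λ = (15 ± √33)/2 = (15 ± 5.7446)/2 ≈ 10.3723 or 4.6277.
  Sorted: λ_1 = 10.3723,  λ_2 = 4.6277,  λ_3 = 3  (check: sum = 18 = tr ✓).

Step 4 — unit eigenvector for λ_1 ≈ 10.3723: v spans the null space of (Sigma - λ_1 I), whose rows are
  r_1 = (-6.3723, 2, 0),  r_2 = (2, -1.3723, 2),  r_3 = (0, 2, -5.3723).
  v is orthogonal to every row, so take v ∝ r_1 × r_2 = ((2)·(2) - (0)·(-1.3723), (0)·(2) - (-6.3723)·(2), (-6.3723)·(-1.3723) - (2)·(2)) ≈ (4, 12.7446, 4.7446).
  Let u = (4, 12.7446, 4.7446).
  ||u|| = √((4)² + (12.7446)² + (4.7446)²) = √(200.9348) ≈ 14.1751,  v_1 = u/||u|| ≈ (0.2822, 0.8991, 0.3347) (||v_1|| = 1).

λ_1 = 10.3723,  λ_2 = 4.6277,  λ_3 = 3;  v_1 ≈ (0.2822, 0.8991, 0.3347)


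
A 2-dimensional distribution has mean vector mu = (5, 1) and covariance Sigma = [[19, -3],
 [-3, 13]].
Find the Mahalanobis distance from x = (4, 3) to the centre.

Step 1 — centre the observation: (x - mu) = (-1, 2).

Step 2 — invert Sigma. det(Sigma) = 19·13 - (-3)² = 238.
  Sigma^{-1} = (1/det) · [[d, -b], [-b, a]] = [[0.0546, 0.0126],
 [0.0126, 0.0798]].

Step 3 — form the quadratic (x - mu)^T · Sigma^{-1} · (x - mu):
  Sigma^{-1} · (x - mu) = (-0.0294, 0.1471).
  (x - mu)^T · [Sigma^{-1} · (x - mu)] = (-1)·(-0.0294) + (2)·(0.1471) = 0.3235.

Step 4 — take square root: d = √(0.3235) ≈ 0.5688.

d(x, mu) = √(0.3235) ≈ 0.5688


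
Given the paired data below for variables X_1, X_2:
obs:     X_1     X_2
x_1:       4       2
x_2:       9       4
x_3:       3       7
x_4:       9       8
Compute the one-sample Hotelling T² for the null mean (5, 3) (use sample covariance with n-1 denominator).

Step 1 — sample mean vector:
  mean(X_1) = (4 + 9 + 3 + 9) / 4 = 25/4 = 6.25
  mean(X_2) = (2 + 4 + 7 + 8) / 4 = 21/4 = 5.25
  x̄ = (6.25, 5.25),  deviation x̄ - mu_0 = (6.25, 5.25) - (5, 3) = (1.25, 2.25).

Step 2 — sample covariance matrix, S[i,j] = (1/(n-1)) · Σ_k (x_{k,i} - mean_i) · (x_{k,j} - mean_j), divisor n-1 = 3:
  S[X_1,X_1] = ((-2.25)·(-2.25) + (2.75)·(2.75) + (-3.25)·(-3.25) + (2.75)·(2.75)) / 3 = 30.75/3 = 10.25
  S[X_1,X_2] = ((-2.25)·(-3.25) + (2.75)·(-1.25) + (-3.25)·(1.75) + (2.75)·(2.75)) / 3 = 5.75/3 = 1.9167
  S[X_2,X_2] = ((-3.25)·(-3.25) + (-1.25)·(-1.25) + (1.75)·(1.75) + (2.75)·(2.75)) / 3 = 22.75/3 = 7.5833
  S = [[10.25, 1.9167],
 [1.9167, 7.5833]].

Step 3 — invert S. det(S) = 10.25·7.5833 - (1.9167)² = 74.0556.
  S^{-1} = (1/det) · [[d, -b], [-b, a]] = [[0.1024, -0.0259],
 [-0.0259, 0.1384]].

Step 4 — quadratic form (x̄ - mu_0)^T · S^{-1} · (x̄ - mu_0):
  S^{-1} · (x̄ - mu_0) = (0.0698, 0.2791),
  (x̄ - mu_0)^T · [...] = (1.25)·(0.0698) + (2.25)·(0.2791) = 0.7151.

Step 5 — scale by n: T² = 4 · 0.7151 = 2.8605.

T² ≈ 2.8605


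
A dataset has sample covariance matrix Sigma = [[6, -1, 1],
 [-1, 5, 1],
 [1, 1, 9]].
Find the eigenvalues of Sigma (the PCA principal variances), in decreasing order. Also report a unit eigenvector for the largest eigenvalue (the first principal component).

Step 1 — characteristic polynomial p(λ) = det(λI - Sigma) = λ³ - tr·λ² + c_1·λ - det, where tr = trace, c_1 = sum of the principal 2×2 minors, det = det(Sigma):
  tr = 6 + 5 + 9 = 20,
  c_1 = (6·5 - (-1)²) + (6·9 - (1)²) + (5·9 - (1)²) = 29 + 53 + 44 = 126,
  det = 6·(5·9 - (1)²) - (-1)·((-1)·9 - (1)·(1)) + (1)·((-1)·(1) - 5·(1)) = 6·(44) - (-1)·(-10) + (1)·(-6) = 248.
  So p(λ) = λ³ - 20λ² + 126λ - 248.
Step 2 — look for an integer root (rational root theorem: any rational root is an integer divisor of 248). Testing λ = 4:
  p(4) = 64 - 320 + 504 - 248 = 0  ✓
  Dividing out (λ - 4): p(λ) = (λ - 4)(λ² - 16λ + 62).
Step 3 — remaining eigenvalues from the quadratic λ² - 16λ + 62 = 0:
  Δ = 16² - 4·62 = 256 - 248 = 8,  λ = (16 ± √8)/2 = (16 ± 2.8284)/2 ≈ 9.4142 or 6.5858.
  Sorted: λ_1 = 9.4142,  λ_2 = 6.5858,  λ_3 = 4  (check: sum = 20 = tr ✓).

Step 4 — unit eigenvector for λ_1 ≈ 9.4142: v spans the null space of (Sigma - λ_1 I), whose rows are
  r_1 = (-3.4142, -1, 1),  r_2 = (-1, -4.4142, 1),  r_3 = (1, 1, -0.4142).
  v is orthogonal to every row, so take v ∝ r_1 × r_2 = ((-1)·(1) - (1)·(-4.4142), (1)·(-1) - (-3.4142)·(1), (-3.4142)·(-4.4142) - (-1)·(-1)) ≈ (3.4142, 2.4142, 14.0711).
  Let u = (3.4142, 2.4142, 14.0711).
  ||u|| = √((3.4142)² + (2.4142)² + (14.0711)²) = √(215.4802) ≈ 14.6792,  v_1 = u/||u|| ≈ (0.2326, 0.1645, 0.9586) (||v_1|| = 1).

λ_1 = 9.4142,  λ_2 = 6.5858,  λ_3 = 4;  v_1 ≈ (0.2326, 0.1645, 0.9586)


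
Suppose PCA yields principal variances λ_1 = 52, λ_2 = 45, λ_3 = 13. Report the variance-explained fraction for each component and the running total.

Step 1 — total variance = trace(Sigma) = Σ λ_i = 52 + 45 + 13 = 110.

Step 2 — fraction explained by component i = λ_i / Σ λ:
  PC1: 52/110 = 0.4727
  PC2: 45/110 = 0.4091
  PC3: 13/110 = 0.1182

Step 3 — cumulative fraction after k components = (λ_1 + ... + λ_k) / Σ λ:
  k = 1: 52/110 = 0.4727
  k = 2: (52 + 45)/110 = 97/110 = 0.8818
  k = 3: (52 + 45 + 13)/110 = 110/110 = 1

Summary (fraction, with percent):

explained: PC1 0.4727 (47.27%), PC2 0.4091 (40.91%), PC3 0.1182 (11.82%);  cumulative: 0.4727, 0.8818, 1


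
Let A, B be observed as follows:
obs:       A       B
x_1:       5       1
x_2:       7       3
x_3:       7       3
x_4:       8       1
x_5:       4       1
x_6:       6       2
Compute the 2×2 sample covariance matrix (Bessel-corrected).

Step 1 — column means:
  mean(A) = (5 + 7 + 7 + 8 + 4 + 6) / 6 = 37/6 = 6.1667
  mean(B) = (1 + 3 + 3 + 1 + 1 + 2) / 6 = 11/6 = 1.8333

Step 2 — sample covariance S[i,j] = (1/(n-1)) · Σ_k (x_{k,i} - mean_i) · (x_{k,j} - mean_j), with n-1 = 5.
  S[A,A] = ((-1.1667)·(-1.1667) + (0.8333)·(0.8333) + (0.8333)·(0.8333) + (1.8333)·(1.8333) + (-2.1667)·(-2.1667) + (-0.1667)·(-0.1667)) / 5 = 10.8333/5 = 2.1667
  S[A,B] = ((-1.1667)·(-0.8333) + (0.8333)·(1.1667) + (0.8333)·(1.1667) + (1.8333)·(-0.8333) + (-2.1667)·(-0.8333) + (-0.1667)·(0.1667)) / 5 = 3.1667/5 = 0.6333
  S[B,B] = ((-0.8333)·(-0.8333) + (1.1667)·(1.1667) + (1.1667)·(1.1667) + (-0.8333)·(-0.8333) + (-0.8333)·(-0.8333) + (0.1667)·(0.1667)) / 5 = 4.8333/5 = 0.9667

S is symmetric (S[j,i] = S[i,j]). Assembling:

S = [[2.1667, 0.6333],
 [0.6333, 0.9667]]


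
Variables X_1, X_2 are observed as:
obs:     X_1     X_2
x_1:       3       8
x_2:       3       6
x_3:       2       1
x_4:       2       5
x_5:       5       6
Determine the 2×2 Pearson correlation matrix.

Step 1 — column means:
  mean(X_1) = (3 + 3 + 2 + 2 + 5) / 5 = 15/5 = 3
  mean(X_2) = (8 + 6 + 1 + 5 + 6) / 5 = 26/5 = 5.2

Step 2 — sample variances and covariances s[i,j] = (1/(n-1)) · Σ_k (x_{k,i} - mean_i) · (x_{k,j} - mean_j), with n-1 = 4:
  s[X_1,X_1] = ((0)·(0) + (0)·(0) + (-1)·(-1) + (-1)·(-1) + (2)·(2)) / 4 = 6/4 = 1.5
  s[X_1,X_2] = ((0)·(2.8) + (0)·(0.8) + (-1)·(-4.2) + (-1)·(-0.2) + (2)·(0.8)) / 4 = 6/4 = 1.5
  s[X_2,X_2] = ((2.8)·(2.8) + (0.8)·(0.8) + (-4.2)·(-4.2) + (-0.2)·(-0.2) + (0.8)·(0.8)) / 4 = 26.8/4 = 6.7
  Sample standard deviations s_i = √(s[i,i]):
  s(X_1) = √(1.5) = 1.2247
  s(X_2) = √(6.7) = 2.5884

Step 3 — r_{ij} = s_{ij} / (s_i · s_j):
  r[X_1,X_1] = 1 (diagonal).
  r[X_1,X_2] = 1.5 / (1.2247 · 2.5884) = 1.5 / 3.1702 = 0.4732
  r[X_2,X_2] = 1 (diagonal).

R is symmetric with unit diagonal. Assembling:

R = [[1, 0.4732],
 [0.4732, 1]]


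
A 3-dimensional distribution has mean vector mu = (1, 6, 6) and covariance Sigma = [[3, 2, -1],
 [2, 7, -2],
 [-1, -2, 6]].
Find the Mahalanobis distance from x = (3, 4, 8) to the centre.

Step 1 — centre the observation: (x - mu) = (2, -2, 2).

Step 2 — invert Sigma (cofactor / det for 3×3, or solve directly):
  Sigma^{-1} = [[0.4176, -0.1099, 0.033],
 [-0.1099, 0.1868, 0.044],
 [0.033, 0.044, 0.1868]].

Step 3 — form the quadratic (x - mu)^T · Sigma^{-1} · (x - mu):
  Sigma^{-1} · (x - mu) = (1.1209, -0.5055, 0.3516).
  (x - mu)^T · [Sigma^{-1} · (x - mu)] = (2)·(1.1209) + (-2)·(-0.5055) + (2)·(0.3516) = 3.956.

Step 4 — take square root: d = √(3.956) ≈ 1.989.

d(x, mu) = √(3.956) ≈ 1.989


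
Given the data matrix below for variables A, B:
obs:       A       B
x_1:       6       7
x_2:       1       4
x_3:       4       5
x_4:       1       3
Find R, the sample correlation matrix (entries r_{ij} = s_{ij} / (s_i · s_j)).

Step 1 — column means:
  mean(A) = (6 + 1 + 4 + 1) / 4 = 12/4 = 3
  mean(B) = (7 + 4 + 5 + 3) / 4 = 19/4 = 4.75

Step 2 — sample variances and covariances s[i,j] = (1/(n-1)) · Σ_k (x_{k,i} - mean_i) · (x_{k,j} - mean_j), with n-1 = 3:
  s[A,A] = ((3)·(3) + (-2)·(-2) + (1)·(1) + (-2)·(-2)) / 3 = 18/3 = 6
  s[A,B] = ((3)·(2.25) + (-2)·(-0.75) + (1)·(0.25) + (-2)·(-1.75)) / 3 = 12/3 = 4
  s[B,B] = ((2.25)·(2.25) + (-0.75)·(-0.75) + (0.25)·(0.25) + (-1.75)·(-1.75)) / 3 = 8.75/3 = 2.9167
  Sample standard deviations s_i = √(s[i,i]):
  s(A) = √(6) = 2.4495
  s(B) = √(2.9167) = 1.7078

Step 3 — r_{ij} = s_{ij} / (s_i · s_j):
  r[A,A] = 1 (diagonal).
  r[A,B] = 4 / (2.4495 · 1.7078) = 4 / 4.1833 = 0.9562
  r[B,B] = 1 (diagonal).

R is symmetric with unit diagonal. Assembling:

R = [[1, 0.9562],
 [0.9562, 1]]


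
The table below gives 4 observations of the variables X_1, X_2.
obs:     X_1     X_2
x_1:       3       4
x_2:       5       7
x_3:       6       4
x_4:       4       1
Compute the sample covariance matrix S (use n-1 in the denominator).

Step 1 — column means:
  mean(X_1) = (3 + 5 + 6 + 4) / 4 = 18/4 = 4.5
  mean(X_2) = (4 + 7 + 4 + 1) / 4 = 16/4 = 4

Step 2 — sample covariance S[i,j] = (1/(n-1)) · Σ_k (x_{k,i} - mean_i) · (x_{k,j} - mean_j), with n-1 = 3.
  S[X_1,X_1] = ((-1.5)·(-1.5) + (0.5)·(0.5) + (1.5)·(1.5) + (-0.5)·(-0.5)) / 3 = 5/3 = 1.6667
  S[X_1,X_2] = ((-1.5)·(0) + (0.5)·(3) + (1.5)·(0) + (-0.5)·(-3)) / 3 = 3/3 = 1
  S[X_2,X_2] = ((0)·(0) + (3)·(3) + (0)·(0) + (-3)·(-3)) / 3 = 18/3 = 6

S is symmetric (S[j,i] = S[i,j]). Assembling:

S = [[1.6667, 1],
 [1, 6]]


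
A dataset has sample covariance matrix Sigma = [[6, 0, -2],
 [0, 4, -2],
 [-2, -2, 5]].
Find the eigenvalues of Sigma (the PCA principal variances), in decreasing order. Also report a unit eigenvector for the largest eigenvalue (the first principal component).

Step 1 — characteristic polynomial p(λ) = det(λI - Sigma) = λ³ - tr·λ² + c_1·λ - det, where tr = trace, c_1 = sum of the principal 2×2 minors, det = det(Sigma):
  tr = 6 + 4 + 5 = 15,
  c_1 = (6·4 - (0)²) + (6·5 - (-2)²) + (4·5 - (-2)²) = 24 + 26 + 16 = 66,
  det = 6·(4·5 - (-2)²) - (0)·((0)·5 - (-2)·(-2)) + (-2)·((0)·(-2) - 4·(-2)) = 6·(16) - (0)·(-4) + (-2)·(8) = 80.
  So p(λ) = λ³ - 15λ² + 66λ - 80.
Step 2 — look for an integer root (rational root theorem: any rational root is an integer divisor of 80). Testing λ = 2:
  p(2) = 8 - 60 + 132 - 80 = 0  ✓
  Dividing out (λ - 2): p(λ) = (λ - 2)(λ² - 13λ + 40).
Step 3 — remaining eigenvalues from the quadratic λ² - 13λ + 40 = 0:
  Δ = 13² - 4·40 = 169 - 160 = 9,  λ = (13 ± √9)/2 = (13 ± 3)/2 = 8 or 5.
  Sorted: λ_1 = 8,  λ_2 = 5,  λ_3 = 2  (check: sum = 15 = tr ✓).

Step 4 — unit eigenvector for λ_1 = 8: v spans the null space of (Sigma - λ_1 I), whose rows are
  r_1 = (-2, 0, -2),  r_2 = (0, -4, -2),  r_3 = (-2, -2, -3).
  v is orthogonal to every row, so take v ∝ r_1 × r_2 = ((0)·(-2) - (-2)·(-4), (-2)·(0) - (-2)·(-2), (-2)·(-4) - (0)·(0)) = (-8, -4, 8).
  Rescale (divide by 4; multiply by -1 so the first nonzero entry is positive): u = (2, 1, -2).
  ||u|| = √((2)² + (1)² + (-2)²) = √(9) = 3,  v_1 = u/||u|| ≈ (0.6667, 0.3333, -0.6667) (||v_1|| = 1).

λ_1 = 8,  λ_2 = 5,  λ_3 = 2;  v_1 ≈ (0.6667, 0.3333, -0.6667)
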